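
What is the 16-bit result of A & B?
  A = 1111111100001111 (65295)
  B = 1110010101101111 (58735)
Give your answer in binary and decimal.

Apply & to each column (1 only where both bits are 1):
  1111111100001111
& 1110010101101111
------------------
  1110010100001111

Answer: 1110010100001111 (58639)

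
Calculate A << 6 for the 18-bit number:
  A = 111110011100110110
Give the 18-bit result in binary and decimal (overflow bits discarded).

Shift left by 6: drop the top 6 bit(s), append 6 zero(s) on the right.
  111110011100110110  ->  discard [111110], keep [011100110110], append 000000
= 011100110110000000

Answer: 011100110110000000 (118144)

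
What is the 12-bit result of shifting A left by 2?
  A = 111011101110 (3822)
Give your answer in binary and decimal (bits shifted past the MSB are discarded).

Shift left by 2: drop the top 2 bit(s), append 2 zero(s) on the right.
  111011101110  ->  discard [11], keep [1011101110], append 00
= 101110111000

Answer: 101110111000 (3000)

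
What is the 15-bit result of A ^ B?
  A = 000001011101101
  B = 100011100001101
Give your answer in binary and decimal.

Apply ^ to each column (1 where bits differ):
  000001011101101
^ 100011100001101
-----------------
  100010111100000

Answer: 100010111100000 (17888)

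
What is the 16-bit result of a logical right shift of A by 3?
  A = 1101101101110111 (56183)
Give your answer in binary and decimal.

Logical shift right by 3: drop the bottom 3 bit(s), prepend 3 zero(s) on the left.
  1101101101110111  ->  keep [1101101101110], discard [111], prepend 000
= 0001101101101110

Answer: 0001101101101110 (7022)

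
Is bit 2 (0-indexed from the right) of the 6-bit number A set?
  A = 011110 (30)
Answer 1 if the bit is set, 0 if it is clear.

Bit 2 is the 3rd from the right.
  011110
     ^
That bit is 1.

Answer: 1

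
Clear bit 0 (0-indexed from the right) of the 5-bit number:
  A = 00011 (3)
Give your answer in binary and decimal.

Mask = ~(1 << 0) = 11110
Bit 0 of A is 1, so AND-ing with the mask clears it to 0.
  00011
& 11110
-------
  00010

Answer: 00010 (2)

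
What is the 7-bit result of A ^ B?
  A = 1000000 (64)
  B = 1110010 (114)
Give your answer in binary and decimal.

Apply ^ to each column (1 where bits differ):
  1000000
^ 1110010
---------
  0110010

Answer: 0110010 (50)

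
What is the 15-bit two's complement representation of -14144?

1. Binary of +14144:  011011101000000
2. Invert bits:     100100010111111
3. Add 1:           100100011000000

Answer: 100100011000000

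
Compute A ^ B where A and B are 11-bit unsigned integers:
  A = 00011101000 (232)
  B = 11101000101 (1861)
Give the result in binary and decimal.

Apply ^ to each column (1 where bits differ):
  00011101000
^ 11101000101
-------------
  11110101101

Answer: 11110101101 (1965)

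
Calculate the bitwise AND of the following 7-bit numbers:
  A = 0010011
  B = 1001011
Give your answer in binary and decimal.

Apply & to each column (1 only where both bits are 1):
  0010011
& 1001011
---------
  0000011

Answer: 0000011 (3)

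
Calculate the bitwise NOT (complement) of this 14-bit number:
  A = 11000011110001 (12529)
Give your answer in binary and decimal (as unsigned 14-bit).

Flip each bit (0->1, 1->0):
  11000011110001
  00111100001110

Answer: 00111100001110 (3854)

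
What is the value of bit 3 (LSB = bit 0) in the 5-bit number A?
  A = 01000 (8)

Bit 3 is the 4th from the right.
  01000
   ^
That bit is 1.

Answer: 1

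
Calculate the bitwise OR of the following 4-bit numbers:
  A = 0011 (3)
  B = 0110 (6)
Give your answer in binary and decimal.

Apply | to each column (1 where either bit is 1):
  0011
| 0110
------
  0111

Answer: 0111 (7)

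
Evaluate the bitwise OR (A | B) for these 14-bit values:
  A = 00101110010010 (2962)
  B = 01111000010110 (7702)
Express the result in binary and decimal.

Apply | to each column (1 where either bit is 1):
  00101110010010
| 01111000010110
----------------
  01111110010110

Answer: 01111110010110 (8086)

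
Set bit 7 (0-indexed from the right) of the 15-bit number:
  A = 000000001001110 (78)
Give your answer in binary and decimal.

Mask = 1 << 7 = 000000010000000
Bit 7 of A is 0, so OR-ing with the mask flips it to 1.
  000000001001110
| 000000010000000
-----------------
  000000011001110

Answer: 000000011001110 (206)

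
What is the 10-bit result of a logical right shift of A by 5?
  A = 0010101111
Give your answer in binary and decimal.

Logical shift right by 5: drop the bottom 5 bit(s), prepend 5 zero(s) on the left.
  0010101111  ->  keep [00101], discard [01111], prepend 00000
= 0000000101

Answer: 0000000101 (5)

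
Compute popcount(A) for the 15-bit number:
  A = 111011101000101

111011101000101
1-bits at positions (from bit 0 = LSB): 0, 2, 6, 8, 9, 10, 12, 13, 14
Count = 9

Answer: 9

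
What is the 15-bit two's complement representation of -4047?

1. Binary of +4047:  000111111001111
2. Invert bits:     111000000110000
3. Add 1:           111000000110001

Answer: 111000000110001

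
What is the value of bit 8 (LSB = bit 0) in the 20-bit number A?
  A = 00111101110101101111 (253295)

Bit 8 is the 9th from the right.
  00111101110101101111
             ^
That bit is 1.

Answer: 1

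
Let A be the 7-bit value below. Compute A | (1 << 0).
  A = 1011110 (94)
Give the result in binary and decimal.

Mask = 1 << 0 = 0000001
Bit 0 of A is 0, so OR-ing with the mask flips it to 1.
  1011110
| 0000001
---------
  1011111

Answer: 1011111 (95)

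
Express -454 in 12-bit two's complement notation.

1. Binary of +454:  000111000110
2. Invert bits:     111000111001
3. Add 1:           111000111010

Answer: 111000111010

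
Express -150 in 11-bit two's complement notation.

1. Binary of +150:  00010010110
2. Invert bits:     11101101001
3. Add 1:           11101101010

Answer: 11101101010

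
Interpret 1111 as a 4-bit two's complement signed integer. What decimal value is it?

MSB is 1, so the value is negative. Find the magnitude:
1. Invert bits:  0000
2. Add 1:        0001  = 1
3. Apply sign:   -1

Answer: -1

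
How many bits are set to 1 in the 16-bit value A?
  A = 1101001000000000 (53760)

1101001000000000
1-bits at positions (from bit 0 = LSB): 9, 12, 14, 15
Count = 4

Answer: 4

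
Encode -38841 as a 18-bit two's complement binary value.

1. Binary of +38841:  001001011110111001
2. Invert bits:     110110100001000110
3. Add 1:           110110100001000111

Answer: 110110100001000111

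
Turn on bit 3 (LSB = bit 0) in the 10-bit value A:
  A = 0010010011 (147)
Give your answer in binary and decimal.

Mask = 1 << 3 = 0000001000
Bit 3 of A is 0, so OR-ing with the mask flips it to 1.
  0010010011
| 0000001000
------------
  0010011011

Answer: 0010011011 (155)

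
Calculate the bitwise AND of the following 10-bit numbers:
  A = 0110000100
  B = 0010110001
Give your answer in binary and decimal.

Apply & to each column (1 only where both bits are 1):
  0110000100
& 0010110001
------------
  0010000000

Answer: 0010000000 (128)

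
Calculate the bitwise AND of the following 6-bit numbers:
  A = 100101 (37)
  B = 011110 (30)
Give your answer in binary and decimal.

Apply & to each column (1 only where both bits are 1):
  100101
& 011110
--------
  000100

Answer: 000100 (4)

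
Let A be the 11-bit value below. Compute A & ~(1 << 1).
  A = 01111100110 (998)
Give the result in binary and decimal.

Mask = ~(1 << 1) = 11111111101
Bit 1 of A is 1, so AND-ing with the mask clears it to 0.
  01111100110
& 11111111101
-------------
  01111100100

Answer: 01111100100 (996)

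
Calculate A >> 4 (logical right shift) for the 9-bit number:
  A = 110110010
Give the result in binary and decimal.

Logical shift right by 4: drop the bottom 4 bit(s), prepend 4 zero(s) on the left.
  110110010  ->  keep [11011], discard [0010], prepend 0000
= 000011011

Answer: 000011011 (27)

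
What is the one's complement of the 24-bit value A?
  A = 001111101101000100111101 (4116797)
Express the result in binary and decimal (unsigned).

Flip each bit (0->1, 1->0):
  001111101101000100111101
  110000010010111011000010

Answer: 110000010010111011000010 (12660418)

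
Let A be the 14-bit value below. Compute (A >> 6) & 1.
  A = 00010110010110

Bit 6 is the 7th from the right.
  00010110010110
         ^
That bit is 0.

Answer: 0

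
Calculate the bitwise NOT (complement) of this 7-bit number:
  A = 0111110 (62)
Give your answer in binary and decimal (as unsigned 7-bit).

Flip each bit (0->1, 1->0):
  0111110
  1000001

Answer: 1000001 (65)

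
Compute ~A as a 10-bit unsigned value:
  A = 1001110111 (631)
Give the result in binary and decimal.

Flip each bit (0->1, 1->0):
  1001110111
  0110001000

Answer: 0110001000 (392)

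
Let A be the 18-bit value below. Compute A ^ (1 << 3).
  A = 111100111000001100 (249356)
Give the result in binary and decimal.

Mask = 1 << 3 = 000000000000001000
Bit 3 of A is 1; XOR with the mask flips it to 0.
  111100111000001100
^ 000000000000001000
--------------------
  111100111000000100

Answer: 111100111000000100 (249348)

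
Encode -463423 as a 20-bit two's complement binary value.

1. Binary of +463423:  01110001001000111111
2. Invert bits:     10001110110111000000
3. Add 1:           10001110110111000001

Answer: 10001110110111000001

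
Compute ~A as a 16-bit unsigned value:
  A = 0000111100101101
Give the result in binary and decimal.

Flip each bit (0->1, 1->0):
  0000111100101101
  1111000011010010

Answer: 1111000011010010 (61650)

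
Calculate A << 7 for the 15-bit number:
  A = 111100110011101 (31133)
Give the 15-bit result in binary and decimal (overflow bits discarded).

Shift left by 7: drop the top 7 bit(s), append 7 zero(s) on the right.
  111100110011101  ->  discard [1111001], keep [10011101], append 0000000
= 100111010000000

Answer: 100111010000000 (20096)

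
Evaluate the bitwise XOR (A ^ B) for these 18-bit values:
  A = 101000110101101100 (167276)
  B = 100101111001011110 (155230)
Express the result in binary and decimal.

Apply ^ to each column (1 where bits differ):
  101000110101101100
^ 100101111001011110
--------------------
  001101001100110010

Answer: 001101001100110010 (54066)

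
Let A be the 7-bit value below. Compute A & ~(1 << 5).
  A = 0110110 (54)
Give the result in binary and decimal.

Mask = ~(1 << 5) = 1011111
Bit 5 of A is 1, so AND-ing with the mask clears it to 0.
  0110110
& 1011111
---------
  0010110

Answer: 0010110 (22)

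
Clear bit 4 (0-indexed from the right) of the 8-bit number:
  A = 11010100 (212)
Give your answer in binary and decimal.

Mask = ~(1 << 4) = 11101111
Bit 4 of A is 1, so AND-ing with the mask clears it to 0.
  11010100
& 11101111
----------
  11000100

Answer: 11000100 (196)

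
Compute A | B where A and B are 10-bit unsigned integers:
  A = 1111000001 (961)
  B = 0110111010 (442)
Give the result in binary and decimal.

Apply | to each column (1 where either bit is 1):
  1111000001
| 0110111010
------------
  1111111011

Answer: 1111111011 (1019)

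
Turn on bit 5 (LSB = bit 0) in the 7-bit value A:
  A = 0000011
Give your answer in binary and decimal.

Mask = 1 << 5 = 0100000
Bit 5 of A is 0, so OR-ing with the mask flips it to 1.
  0000011
| 0100000
---------
  0100011

Answer: 0100011 (35)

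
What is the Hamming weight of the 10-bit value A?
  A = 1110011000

1110011000
1-bits at positions (from bit 0 = LSB): 3, 4, 7, 8, 9
Count = 5

Answer: 5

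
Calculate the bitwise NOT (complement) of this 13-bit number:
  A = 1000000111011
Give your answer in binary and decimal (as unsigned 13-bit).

Flip each bit (0->1, 1->0):
  1000000111011
  0111111000100

Answer: 0111111000100 (4036)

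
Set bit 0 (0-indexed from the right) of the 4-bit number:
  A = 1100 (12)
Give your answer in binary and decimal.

Mask = 1 << 0 = 0001
Bit 0 of A is 0, so OR-ing with the mask flips it to 1.
  1100
| 0001
------
  1101

Answer: 1101 (13)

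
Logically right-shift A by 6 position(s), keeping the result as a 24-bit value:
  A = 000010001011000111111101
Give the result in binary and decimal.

Logical shift right by 6: drop the bottom 6 bit(s), prepend 6 zero(s) on the left.
  000010001011000111111101  ->  keep [000010001011000111], discard [111101], prepend 000000
= 000000000010001011000111

Answer: 000000000010001011000111 (8903)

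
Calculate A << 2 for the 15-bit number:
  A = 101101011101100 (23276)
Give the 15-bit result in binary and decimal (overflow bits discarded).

Shift left by 2: drop the top 2 bit(s), append 2 zero(s) on the right.
  101101011101100  ->  discard [10], keep [1101011101100], append 00
= 110101110110000

Answer: 110101110110000 (27568)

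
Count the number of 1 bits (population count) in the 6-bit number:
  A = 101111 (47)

101111
1-bits at positions (from bit 0 = LSB): 0, 1, 2, 3, 5
Count = 5

Answer: 5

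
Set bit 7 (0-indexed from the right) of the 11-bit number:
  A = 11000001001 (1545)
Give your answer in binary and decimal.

Mask = 1 << 7 = 00010000000
Bit 7 of A is 0, so OR-ing with the mask flips it to 1.
  11000001001
| 00010000000
-------------
  11010001001

Answer: 11010001001 (1673)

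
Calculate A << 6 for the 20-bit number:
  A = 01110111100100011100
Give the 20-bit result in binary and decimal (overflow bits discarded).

Shift left by 6: drop the top 6 bit(s), append 6 zero(s) on the right.
  01110111100100011100  ->  discard [011101], keep [11100100011100], append 000000
= 11100100011100000000

Answer: 11100100011100000000 (935680)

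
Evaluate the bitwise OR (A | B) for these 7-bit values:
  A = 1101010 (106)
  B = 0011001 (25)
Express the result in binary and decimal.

Apply | to each column (1 where either bit is 1):
  1101010
| 0011001
---------
  1111011

Answer: 1111011 (123)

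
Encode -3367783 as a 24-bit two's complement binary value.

1. Binary of +3367783:  001100110110001101100111
2. Invert bits:     110011001001110010011000
3. Add 1:           110011001001110010011001

Answer: 110011001001110010011001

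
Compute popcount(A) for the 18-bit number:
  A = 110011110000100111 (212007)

110011110000100111
1-bits at positions (from bit 0 = LSB): 0, 1, 2, 5, 10, 11, 12, 13, 16, 17
Count = 10

Answer: 10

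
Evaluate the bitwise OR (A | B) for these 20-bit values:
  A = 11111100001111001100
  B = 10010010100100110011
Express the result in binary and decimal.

Apply | to each column (1 where either bit is 1):
  11111100001111001100
| 10010010100100110011
----------------------
  11111110101111111111

Answer: 11111110101111111111 (1043455)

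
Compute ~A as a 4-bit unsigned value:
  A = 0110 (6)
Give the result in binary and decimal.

Flip each bit (0->1, 1->0):
  0110
  1001

Answer: 1001 (9)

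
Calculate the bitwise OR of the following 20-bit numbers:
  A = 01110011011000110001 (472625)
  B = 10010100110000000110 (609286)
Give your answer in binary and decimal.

Apply | to each column (1 where either bit is 1):
  01110011011000110001
| 10010100110000000110
----------------------
  11110111111000110111

Answer: 11110111111000110111 (1015351)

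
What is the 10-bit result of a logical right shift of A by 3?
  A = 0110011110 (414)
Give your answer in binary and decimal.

Logical shift right by 3: drop the bottom 3 bit(s), prepend 3 zero(s) on the left.
  0110011110  ->  keep [0110011], discard [110], prepend 000
= 0000110011

Answer: 0000110011 (51)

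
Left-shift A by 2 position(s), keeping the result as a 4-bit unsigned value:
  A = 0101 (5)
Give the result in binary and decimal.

Shift left by 2: drop the top 2 bit(s), append 2 zero(s) on the right.
  0101  ->  discard [01], keep [01], append 00
= 0100

Answer: 0100 (4)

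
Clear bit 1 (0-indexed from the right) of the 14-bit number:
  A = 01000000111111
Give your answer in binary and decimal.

Mask = ~(1 << 1) = 11111111111101
Bit 1 of A is 1, so AND-ing with the mask clears it to 0.
  01000000111111
& 11111111111101
----------------
  01000000111101

Answer: 01000000111101 (4157)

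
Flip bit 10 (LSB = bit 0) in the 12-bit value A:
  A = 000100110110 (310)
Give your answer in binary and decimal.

Mask = 1 << 10 = 010000000000
Bit 10 of A is 0; XOR with the mask flips it to 1.
  000100110110
^ 010000000000
--------------
  010100110110

Answer: 010100110110 (1334)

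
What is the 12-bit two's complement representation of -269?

1. Binary of +269:  000100001101
2. Invert bits:     111011110010
3. Add 1:           111011110011

Answer: 111011110011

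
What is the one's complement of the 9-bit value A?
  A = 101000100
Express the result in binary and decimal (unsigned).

Flip each bit (0->1, 1->0):
  101000100
  010111011

Answer: 010111011 (187)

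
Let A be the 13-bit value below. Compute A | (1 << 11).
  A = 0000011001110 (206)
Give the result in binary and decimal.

Mask = 1 << 11 = 0100000000000
Bit 11 of A is 0, so OR-ing with the mask flips it to 1.
  0000011001110
| 0100000000000
---------------
  0100011001110

Answer: 0100011001110 (2254)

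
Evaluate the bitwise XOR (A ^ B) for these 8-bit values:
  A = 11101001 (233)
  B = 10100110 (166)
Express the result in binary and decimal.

Apply ^ to each column (1 where bits differ):
  11101001
^ 10100110
----------
  01001111

Answer: 01001111 (79)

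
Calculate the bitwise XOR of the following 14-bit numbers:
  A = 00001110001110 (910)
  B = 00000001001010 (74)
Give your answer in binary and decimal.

Apply ^ to each column (1 where bits differ):
  00001110001110
^ 00000001001010
----------------
  00001111000100

Answer: 00001111000100 (964)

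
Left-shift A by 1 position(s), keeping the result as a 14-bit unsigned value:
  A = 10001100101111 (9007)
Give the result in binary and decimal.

Shift left by 1: drop the top 1 bit(s), append 1 zero(s) on the right.
  10001100101111  ->  discard [1], keep [0001100101111], append 0
= 00011001011110

Answer: 00011001011110 (1630)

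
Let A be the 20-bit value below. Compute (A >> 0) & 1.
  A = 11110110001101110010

Bit 0 is the 1st from the right.
  11110110001101110010
                     ^
That bit is 0.

Answer: 0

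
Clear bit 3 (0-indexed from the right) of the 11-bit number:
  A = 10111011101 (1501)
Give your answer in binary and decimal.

Mask = ~(1 << 3) = 11111110111
Bit 3 of A is 1, so AND-ing with the mask clears it to 0.
  10111011101
& 11111110111
-------------
  10111010101

Answer: 10111010101 (1493)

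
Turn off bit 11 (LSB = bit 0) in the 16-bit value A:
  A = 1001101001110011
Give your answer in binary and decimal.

Mask = ~(1 << 11) = 1111011111111111
Bit 11 of A is 1, so AND-ing with the mask clears it to 0.
  1001101001110011
& 1111011111111111
------------------
  1001001001110011

Answer: 1001001001110011 (37491)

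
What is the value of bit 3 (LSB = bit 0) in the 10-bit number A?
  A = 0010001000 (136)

Bit 3 is the 4th from the right.
  0010001000
        ^
That bit is 1.

Answer: 1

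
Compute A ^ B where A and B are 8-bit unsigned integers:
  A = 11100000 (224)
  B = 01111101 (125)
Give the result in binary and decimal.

Apply ^ to each column (1 where bits differ):
  11100000
^ 01111101
----------
  10011101

Answer: 10011101 (157)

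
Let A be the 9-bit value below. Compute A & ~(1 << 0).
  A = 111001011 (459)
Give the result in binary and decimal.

Mask = ~(1 << 0) = 111111110
Bit 0 of A is 1, so AND-ing with the mask clears it to 0.
  111001011
& 111111110
-----------
  111001010

Answer: 111001010 (458)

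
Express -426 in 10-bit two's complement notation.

1. Binary of +426:  0110101010
2. Invert bits:     1001010101
3. Add 1:           1001010110

Answer: 1001010110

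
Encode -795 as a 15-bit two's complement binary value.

1. Binary of +795:  000001100011011
2. Invert bits:     111110011100100
3. Add 1:           111110011100101

Answer: 111110011100101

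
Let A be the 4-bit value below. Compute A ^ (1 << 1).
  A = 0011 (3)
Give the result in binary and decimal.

Mask = 1 << 1 = 0010
Bit 1 of A is 1; XOR with the mask flips it to 0.
  0011
^ 0010
------
  0001

Answer: 0001 (1)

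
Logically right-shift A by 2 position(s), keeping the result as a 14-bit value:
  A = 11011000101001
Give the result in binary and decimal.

Logical shift right by 2: drop the bottom 2 bit(s), prepend 2 zero(s) on the left.
  11011000101001  ->  keep [110110001010], discard [01], prepend 00
= 00110110001010

Answer: 00110110001010 (3466)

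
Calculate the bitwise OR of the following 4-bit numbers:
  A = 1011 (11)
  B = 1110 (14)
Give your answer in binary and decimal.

Apply | to each column (1 where either bit is 1):
  1011
| 1110
------
  1111

Answer: 1111 (15)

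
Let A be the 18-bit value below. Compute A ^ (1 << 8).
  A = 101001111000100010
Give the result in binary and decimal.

Mask = 1 << 8 = 000000000100000000
Bit 8 of A is 0; XOR with the mask flips it to 1.
  101001111000100010
^ 000000000100000000
--------------------
  101001111100100010

Answer: 101001111100100010 (171810)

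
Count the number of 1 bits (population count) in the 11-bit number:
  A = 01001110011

01001110011
1-bits at positions (from bit 0 = LSB): 0, 1, 4, 5, 6, 9
Count = 6

Answer: 6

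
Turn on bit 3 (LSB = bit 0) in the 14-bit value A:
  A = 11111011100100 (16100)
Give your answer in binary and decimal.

Mask = 1 << 3 = 00000000001000
Bit 3 of A is 0, so OR-ing with the mask flips it to 1.
  11111011100100
| 00000000001000
----------------
  11111011101100

Answer: 11111011101100 (16108)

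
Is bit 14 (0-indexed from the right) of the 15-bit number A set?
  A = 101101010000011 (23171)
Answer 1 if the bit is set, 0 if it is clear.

Bit 14 is the 15th from the right.
  101101010000011
  ^
That bit is 1.

Answer: 1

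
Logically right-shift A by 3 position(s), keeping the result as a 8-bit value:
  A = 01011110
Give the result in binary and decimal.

Logical shift right by 3: drop the bottom 3 bit(s), prepend 3 zero(s) on the left.
  01011110  ->  keep [01011], discard [110], prepend 000
= 00001011

Answer: 00001011 (11)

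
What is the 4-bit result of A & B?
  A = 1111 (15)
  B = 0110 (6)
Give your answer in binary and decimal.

Apply & to each column (1 only where both bits are 1):
  1111
& 0110
------
  0110

Answer: 0110 (6)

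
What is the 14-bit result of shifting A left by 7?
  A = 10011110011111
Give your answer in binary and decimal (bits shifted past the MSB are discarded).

Shift left by 7: drop the top 7 bit(s), append 7 zero(s) on the right.
  10011110011111  ->  discard [1001111], keep [0011111], append 0000000
= 00111110000000

Answer: 00111110000000 (3968)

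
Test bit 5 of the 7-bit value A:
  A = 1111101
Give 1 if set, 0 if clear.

Bit 5 is the 6th from the right.
  1111101
   ^
That bit is 1.

Answer: 1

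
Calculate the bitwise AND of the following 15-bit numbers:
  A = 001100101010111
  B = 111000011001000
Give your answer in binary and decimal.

Apply & to each column (1 only where both bits are 1):
  001100101010111
& 111000011001000
-----------------
  001000001000000

Answer: 001000001000000 (4160)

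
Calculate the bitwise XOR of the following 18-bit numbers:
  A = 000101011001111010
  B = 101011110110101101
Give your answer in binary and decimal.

Apply ^ to each column (1 where bits differ):
  000101011001111010
^ 101011110110101101
--------------------
  101110101111010111

Answer: 101110101111010111 (191447)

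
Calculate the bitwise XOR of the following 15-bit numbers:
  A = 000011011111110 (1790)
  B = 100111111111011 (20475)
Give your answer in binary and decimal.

Apply ^ to each column (1 where bits differ):
  000011011111110
^ 100111111111011
-----------------
  100100100000101

Answer: 100100100000101 (18693)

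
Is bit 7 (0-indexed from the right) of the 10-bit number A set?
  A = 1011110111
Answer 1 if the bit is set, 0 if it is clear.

Bit 7 is the 8th from the right.
  1011110111
    ^
That bit is 1.

Answer: 1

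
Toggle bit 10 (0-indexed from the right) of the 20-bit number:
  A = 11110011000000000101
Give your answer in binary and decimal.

Mask = 1 << 10 = 00000000010000000000
Bit 10 of A is 0; XOR with the mask flips it to 1.
  11110011000000000101
^ 00000000010000000000
----------------------
  11110011010000000101

Answer: 11110011010000000101 (996357)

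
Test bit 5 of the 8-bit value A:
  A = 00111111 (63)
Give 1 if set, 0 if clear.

Bit 5 is the 6th from the right.
  00111111
    ^
That bit is 1.

Answer: 1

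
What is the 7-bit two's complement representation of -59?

1. Binary of +59:  0111011
2. Invert bits:     1000100
3. Add 1:           1000101

Answer: 1000101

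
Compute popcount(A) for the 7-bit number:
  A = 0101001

0101001
1-bits at positions (from bit 0 = LSB): 0, 3, 5
Count = 3

Answer: 3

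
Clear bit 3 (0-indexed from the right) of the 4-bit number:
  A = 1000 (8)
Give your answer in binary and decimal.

Mask = ~(1 << 3) = 0111
Bit 3 of A is 1, so AND-ing with the mask clears it to 0.
  1000
& 0111
------
  0000

Answer: 0000 (0)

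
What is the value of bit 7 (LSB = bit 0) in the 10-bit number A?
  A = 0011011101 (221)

Bit 7 is the 8th from the right.
  0011011101
    ^
That bit is 1.

Answer: 1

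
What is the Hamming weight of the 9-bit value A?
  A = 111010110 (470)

111010110
1-bits at positions (from bit 0 = LSB): 1, 2, 4, 6, 7, 8
Count = 6

Answer: 6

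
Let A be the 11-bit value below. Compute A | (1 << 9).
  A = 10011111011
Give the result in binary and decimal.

Mask = 1 << 9 = 01000000000
Bit 9 of A is 0, so OR-ing with the mask flips it to 1.
  10011111011
| 01000000000
-------------
  11011111011

Answer: 11011111011 (1787)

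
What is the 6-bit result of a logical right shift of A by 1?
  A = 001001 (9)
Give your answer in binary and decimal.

Logical shift right by 1: drop the bottom 1 bit(s), prepend 1 zero(s) on the left.
  001001  ->  keep [00100], discard [1], prepend 0
= 000100

Answer: 000100 (4)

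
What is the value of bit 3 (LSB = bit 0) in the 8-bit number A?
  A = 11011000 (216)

Bit 3 is the 4th from the right.
  11011000
      ^
That bit is 1.

Answer: 1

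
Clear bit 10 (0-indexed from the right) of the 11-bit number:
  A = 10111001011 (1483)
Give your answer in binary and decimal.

Mask = ~(1 << 10) = 01111111111
Bit 10 of A is 1, so AND-ing with the mask clears it to 0.
  10111001011
& 01111111111
-------------
  00111001011

Answer: 00111001011 (459)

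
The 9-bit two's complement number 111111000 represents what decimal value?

MSB is 1, so the value is negative. Find the magnitude:
1. Invert bits:  000000111
2. Add 1:        000001000  = 8
3. Apply sign:   -8

Answer: -8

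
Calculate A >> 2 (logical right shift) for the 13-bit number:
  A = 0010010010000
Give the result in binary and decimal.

Logical shift right by 2: drop the bottom 2 bit(s), prepend 2 zero(s) on the left.
  0010010010000  ->  keep [00100100100], discard [00], prepend 00
= 0000100100100

Answer: 0000100100100 (292)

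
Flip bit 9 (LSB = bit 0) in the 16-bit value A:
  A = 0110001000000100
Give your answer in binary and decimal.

Mask = 1 << 9 = 0000001000000000
Bit 9 of A is 1; XOR with the mask flips it to 0.
  0110001000000100
^ 0000001000000000
------------------
  0110000000000100

Answer: 0110000000000100 (24580)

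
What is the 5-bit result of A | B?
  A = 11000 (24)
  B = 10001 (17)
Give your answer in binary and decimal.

Apply | to each column (1 where either bit is 1):
  11000
| 10001
-------
  11001

Answer: 11001 (25)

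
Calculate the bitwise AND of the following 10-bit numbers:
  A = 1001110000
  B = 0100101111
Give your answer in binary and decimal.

Apply & to each column (1 only where both bits are 1):
  1001110000
& 0100101111
------------
  0000100000

Answer: 0000100000 (32)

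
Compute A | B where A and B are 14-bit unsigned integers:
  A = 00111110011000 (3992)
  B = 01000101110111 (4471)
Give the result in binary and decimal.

Apply | to each column (1 where either bit is 1):
  00111110011000
| 01000101110111
----------------
  01111111111111

Answer: 01111111111111 (8191)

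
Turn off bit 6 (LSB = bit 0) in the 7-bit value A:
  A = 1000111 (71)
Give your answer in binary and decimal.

Mask = ~(1 << 6) = 0111111
Bit 6 of A is 1, so AND-ing with the mask clears it to 0.
  1000111
& 0111111
---------
  0000111

Answer: 0000111 (7)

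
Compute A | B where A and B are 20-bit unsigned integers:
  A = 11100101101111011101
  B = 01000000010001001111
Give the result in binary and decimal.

Apply | to each column (1 where either bit is 1):
  11100101101111011101
| 01000000010001001111
----------------------
  11100101111111011111

Answer: 11100101111111011111 (942047)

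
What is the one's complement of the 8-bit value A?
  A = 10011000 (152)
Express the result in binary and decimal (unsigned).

Flip each bit (0->1, 1->0):
  10011000
  01100111

Answer: 01100111 (103)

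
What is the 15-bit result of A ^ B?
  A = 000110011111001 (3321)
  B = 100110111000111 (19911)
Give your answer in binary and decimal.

Apply ^ to each column (1 where bits differ):
  000110011111001
^ 100110111000111
-----------------
  100000100111110

Answer: 100000100111110 (16702)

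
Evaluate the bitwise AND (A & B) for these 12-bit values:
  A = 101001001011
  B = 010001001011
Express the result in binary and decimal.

Apply & to each column (1 only where both bits are 1):
  101001001011
& 010001001011
--------------
  000001001011

Answer: 000001001011 (75)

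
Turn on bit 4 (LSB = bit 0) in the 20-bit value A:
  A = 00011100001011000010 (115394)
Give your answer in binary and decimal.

Mask = 1 << 4 = 00000000000000010000
Bit 4 of A is 0, so OR-ing with the mask flips it to 1.
  00011100001011000010
| 00000000000000010000
----------------------
  00011100001011010010

Answer: 00011100001011010010 (115410)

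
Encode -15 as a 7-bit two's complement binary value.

1. Binary of +15:  0001111
2. Invert bits:     1110000
3. Add 1:           1110001

Answer: 1110001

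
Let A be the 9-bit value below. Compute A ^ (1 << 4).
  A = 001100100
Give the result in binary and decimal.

Mask = 1 << 4 = 000010000
Bit 4 of A is 0; XOR with the mask flips it to 1.
  001100100
^ 000010000
-----------
  001110100

Answer: 001110100 (116)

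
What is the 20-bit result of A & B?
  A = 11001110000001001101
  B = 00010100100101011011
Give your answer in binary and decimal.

Apply & to each column (1 only where both bits are 1):
  11001110000001001101
& 00010100100101011011
----------------------
  00000100000001001001

Answer: 00000100000001001001 (16457)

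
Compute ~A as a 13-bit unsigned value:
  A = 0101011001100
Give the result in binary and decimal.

Flip each bit (0->1, 1->0):
  0101011001100
  1010100110011

Answer: 1010100110011 (5427)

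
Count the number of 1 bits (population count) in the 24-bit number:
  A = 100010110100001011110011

100010110100001011110011
1-bits at positions (from bit 0 = LSB): 0, 1, 4, 5, 6, 7, 9, 14, 16, 17, 19, 23
Count = 12

Answer: 12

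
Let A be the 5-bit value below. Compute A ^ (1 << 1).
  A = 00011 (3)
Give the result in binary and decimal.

Mask = 1 << 1 = 00010
Bit 1 of A is 1; XOR with the mask flips it to 0.
  00011
^ 00010
-------
  00001

Answer: 00001 (1)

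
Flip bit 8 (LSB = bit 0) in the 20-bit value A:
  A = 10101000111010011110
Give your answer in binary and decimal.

Mask = 1 << 8 = 00000000000100000000
Bit 8 of A is 0; XOR with the mask flips it to 1.
  10101000111010011110
^ 00000000000100000000
----------------------
  10101000111110011110

Answer: 10101000111110011110 (692126)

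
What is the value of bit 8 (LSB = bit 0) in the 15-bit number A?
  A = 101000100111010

Bit 8 is the 9th from the right.
  101000100111010
        ^
That bit is 1.

Answer: 1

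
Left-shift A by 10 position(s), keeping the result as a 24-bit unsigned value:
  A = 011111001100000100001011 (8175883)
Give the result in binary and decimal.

Shift left by 10: drop the top 10 bit(s), append 10 zero(s) on the right.
  011111001100000100001011  ->  discard [0111110011], keep [00000100001011], append 0000000000
= 000001000010110000000000

Answer: 000001000010110000000000 (273408)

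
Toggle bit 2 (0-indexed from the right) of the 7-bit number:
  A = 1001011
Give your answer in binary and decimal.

Mask = 1 << 2 = 0000100
Bit 2 of A is 0; XOR with the mask flips it to 1.
  1001011
^ 0000100
---------
  1001111

Answer: 1001111 (79)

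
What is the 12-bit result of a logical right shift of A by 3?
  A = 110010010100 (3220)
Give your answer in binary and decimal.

Logical shift right by 3: drop the bottom 3 bit(s), prepend 3 zero(s) on the left.
  110010010100  ->  keep [110010010], discard [100], prepend 000
= 000110010010

Answer: 000110010010 (402)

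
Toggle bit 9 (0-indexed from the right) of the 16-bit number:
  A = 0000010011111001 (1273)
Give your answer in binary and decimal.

Mask = 1 << 9 = 0000001000000000
Bit 9 of A is 0; XOR with the mask flips it to 1.
  0000010011111001
^ 0000001000000000
------------------
  0000011011111001

Answer: 0000011011111001 (1785)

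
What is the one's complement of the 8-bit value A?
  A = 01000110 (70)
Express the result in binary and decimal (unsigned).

Flip each bit (0->1, 1->0):
  01000110
  10111001

Answer: 10111001 (185)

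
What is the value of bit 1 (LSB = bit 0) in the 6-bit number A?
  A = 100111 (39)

Bit 1 is the 2nd from the right.
  100111
      ^
That bit is 1.

Answer: 1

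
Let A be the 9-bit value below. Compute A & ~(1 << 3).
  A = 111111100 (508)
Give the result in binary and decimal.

Mask = ~(1 << 3) = 111110111
Bit 3 of A is 1, so AND-ing with the mask clears it to 0.
  111111100
& 111110111
-----------
  111110100

Answer: 111110100 (500)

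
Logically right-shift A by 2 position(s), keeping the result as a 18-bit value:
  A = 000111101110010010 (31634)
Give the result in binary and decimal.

Logical shift right by 2: drop the bottom 2 bit(s), prepend 2 zero(s) on the left.
  000111101110010010  ->  keep [0001111011100100], discard [10], prepend 00
= 000001111011100100

Answer: 000001111011100100 (7908)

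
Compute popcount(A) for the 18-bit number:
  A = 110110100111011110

110110100111011110
1-bits at positions (from bit 0 = LSB): 1, 2, 3, 4, 6, 7, 8, 11, 13, 14, 16, 17
Count = 12

Answer: 12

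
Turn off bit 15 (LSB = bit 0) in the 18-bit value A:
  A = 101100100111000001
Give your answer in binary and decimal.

Mask = ~(1 << 15) = 110111111111111111
Bit 15 of A is 1, so AND-ing with the mask clears it to 0.
  101100100111000001
& 110111111111111111
--------------------
  100100100111000001

Answer: 100100100111000001 (149953)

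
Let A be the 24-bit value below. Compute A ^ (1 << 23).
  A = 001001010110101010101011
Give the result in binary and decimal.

Mask = 1 << 23 = 100000000000000000000000
Bit 23 of A is 0; XOR with the mask flips it to 1.
  001001010110101010101011
^ 100000000000000000000000
--------------------------
  101001010110101010101011

Answer: 101001010110101010101011 (10840747)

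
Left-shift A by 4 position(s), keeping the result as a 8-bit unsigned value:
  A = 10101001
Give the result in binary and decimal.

Shift left by 4: drop the top 4 bit(s), append 4 zero(s) on the right.
  10101001  ->  discard [1010], keep [1001], append 0000
= 10010000

Answer: 10010000 (144)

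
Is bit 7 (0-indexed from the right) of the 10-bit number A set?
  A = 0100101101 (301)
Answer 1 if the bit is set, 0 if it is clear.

Bit 7 is the 8th from the right.
  0100101101
    ^
That bit is 0.

Answer: 0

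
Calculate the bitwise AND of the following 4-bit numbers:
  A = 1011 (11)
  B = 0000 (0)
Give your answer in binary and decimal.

Apply & to each column (1 only where both bits are 1):
  1011
& 0000
------
  0000

Answer: 0000 (0)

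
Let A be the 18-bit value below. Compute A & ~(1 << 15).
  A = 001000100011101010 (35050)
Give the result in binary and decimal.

Mask = ~(1 << 15) = 110111111111111111
Bit 15 of A is 1, so AND-ing with the mask clears it to 0.
  001000100011101010
& 110111111111111111
--------------------
  000000100011101010

Answer: 000000100011101010 (2282)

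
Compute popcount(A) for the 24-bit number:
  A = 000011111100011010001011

000011111100011010001011
1-bits at positions (from bit 0 = LSB): 0, 1, 3, 7, 9, 10, 14, 15, 16, 17, 18, 19
Count = 12

Answer: 12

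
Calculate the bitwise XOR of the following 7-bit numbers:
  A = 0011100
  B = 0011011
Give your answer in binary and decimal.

Apply ^ to each column (1 where bits differ):
  0011100
^ 0011011
---------
  0000111

Answer: 0000111 (7)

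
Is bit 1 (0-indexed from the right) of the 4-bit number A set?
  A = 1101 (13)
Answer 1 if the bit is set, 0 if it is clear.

Bit 1 is the 2nd from the right.
  1101
    ^
That bit is 0.

Answer: 0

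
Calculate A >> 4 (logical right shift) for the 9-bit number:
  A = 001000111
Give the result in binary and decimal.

Logical shift right by 4: drop the bottom 4 bit(s), prepend 4 zero(s) on the left.
  001000111  ->  keep [00100], discard [0111], prepend 0000
= 000000100

Answer: 000000100 (4)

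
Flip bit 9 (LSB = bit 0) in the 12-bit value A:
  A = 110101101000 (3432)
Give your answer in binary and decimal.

Mask = 1 << 9 = 001000000000
Bit 9 of A is 0; XOR with the mask flips it to 1.
  110101101000
^ 001000000000
--------------
  111101101000

Answer: 111101101000 (3944)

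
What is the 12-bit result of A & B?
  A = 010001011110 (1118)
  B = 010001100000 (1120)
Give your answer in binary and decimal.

Apply & to each column (1 only where both bits are 1):
  010001011110
& 010001100000
--------------
  010001000000

Answer: 010001000000 (1088)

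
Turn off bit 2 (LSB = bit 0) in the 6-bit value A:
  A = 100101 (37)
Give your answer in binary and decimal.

Mask = ~(1 << 2) = 111011
Bit 2 of A is 1, so AND-ing with the mask clears it to 0.
  100101
& 111011
--------
  100001

Answer: 100001 (33)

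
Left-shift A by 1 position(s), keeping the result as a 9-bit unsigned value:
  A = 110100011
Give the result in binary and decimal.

Shift left by 1: drop the top 1 bit(s), append 1 zero(s) on the right.
  110100011  ->  discard [1], keep [10100011], append 0
= 101000110

Answer: 101000110 (326)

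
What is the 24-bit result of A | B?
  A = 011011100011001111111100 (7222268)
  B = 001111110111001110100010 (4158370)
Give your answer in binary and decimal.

Apply | to each column (1 where either bit is 1):
  011011100011001111111100
| 001111110111001110100010
--------------------------
  011111110111001111111110

Answer: 011111110111001111111110 (8352766)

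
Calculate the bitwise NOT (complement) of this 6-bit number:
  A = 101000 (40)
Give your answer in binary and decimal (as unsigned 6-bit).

Flip each bit (0->1, 1->0):
  101000
  010111

Answer: 010111 (23)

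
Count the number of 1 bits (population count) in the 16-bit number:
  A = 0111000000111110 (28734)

0111000000111110
1-bits at positions (from bit 0 = LSB): 1, 2, 3, 4, 5, 12, 13, 14
Count = 8

Answer: 8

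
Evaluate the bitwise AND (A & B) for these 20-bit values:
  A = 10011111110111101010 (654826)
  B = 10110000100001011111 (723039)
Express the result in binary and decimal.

Apply & to each column (1 only where both bits are 1):
  10011111110111101010
& 10110000100001011111
----------------------
  10010000100001001010

Answer: 10010000100001001010 (591946)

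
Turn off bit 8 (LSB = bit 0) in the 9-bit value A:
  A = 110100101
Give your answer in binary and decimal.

Mask = ~(1 << 8) = 011111111
Bit 8 of A is 1, so AND-ing with the mask clears it to 0.
  110100101
& 011111111
-----------
  010100101

Answer: 010100101 (165)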